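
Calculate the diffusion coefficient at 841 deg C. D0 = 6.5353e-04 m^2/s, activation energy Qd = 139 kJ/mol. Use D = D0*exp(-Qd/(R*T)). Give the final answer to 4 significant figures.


D = D0 * exp(-Qd / (R*T))
T = 1114.15 K
D = 6.5353e-04 * exp(-139e3 / (8.314 * 1114.15))
D = 1.987e-10 m^2/s


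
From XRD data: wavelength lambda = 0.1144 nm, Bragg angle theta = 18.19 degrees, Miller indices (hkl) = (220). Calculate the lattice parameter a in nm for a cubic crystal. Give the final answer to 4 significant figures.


d = lambda / (2*sin(theta))
d = 0.1144 / (2*sin(18.19 deg))
d = 0.183234 nm
a = d * sqrt(h^2+k^2+l^2) = 0.183234 * sqrt(8)
a = 0.5183 nm


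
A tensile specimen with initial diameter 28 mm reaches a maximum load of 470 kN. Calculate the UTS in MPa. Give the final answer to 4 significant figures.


A0 = pi*(d/2)^2 = pi*(28/2)^2 = 615.752 mm^2
UTS = F_max / A0 = 470*1000 / 615.752
UTS = 763.3 MPa


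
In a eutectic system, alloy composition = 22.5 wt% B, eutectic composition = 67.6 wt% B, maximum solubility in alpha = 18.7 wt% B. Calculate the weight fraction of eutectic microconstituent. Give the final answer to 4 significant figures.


f_primary = (C_e - C0) / (C_e - C_alpha_max)
f_primary = (67.6 - 22.5) / (67.6 - 18.7)
f_primary = 0.92229
f_eutectic = 1 - 0.92229 = 0.07771


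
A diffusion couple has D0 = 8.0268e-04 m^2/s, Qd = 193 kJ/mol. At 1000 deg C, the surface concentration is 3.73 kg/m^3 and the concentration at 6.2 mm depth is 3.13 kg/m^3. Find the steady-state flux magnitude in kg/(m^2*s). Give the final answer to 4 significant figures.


Step 1: D = D0 * exp(-Qd/(R*T))
T = 1000 + 273.15 = 1273.15 K
D = 8.0268e-04 * exp(-193e3 / (8.314 * 1273.15)) = 9.68002e-12 m^2/s
Step 2: J = D * (C1 - C2) / dx
J = 9.68002e-12 * (3.73 - 3.13) / 6.2e-03
J = 9.368e-10 kg/(m^2*s)


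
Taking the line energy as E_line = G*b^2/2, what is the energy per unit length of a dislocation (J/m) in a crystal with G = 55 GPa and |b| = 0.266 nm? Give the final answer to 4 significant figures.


E = G*b^2/2
b = 0.266 nm = 2.66e-10 m
G = 55 GPa = 5.5e+10 Pa
E = 0.5 * 5.5e+10 * (2.66e-10)^2
E = 1.946e-09 J/m


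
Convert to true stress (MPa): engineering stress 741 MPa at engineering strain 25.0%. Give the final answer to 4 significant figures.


sigma_true = sigma_eng * (1 + epsilon_eng)
sigma_true = 741 * (1 + 0.25)
sigma_true = 926.3 MPa


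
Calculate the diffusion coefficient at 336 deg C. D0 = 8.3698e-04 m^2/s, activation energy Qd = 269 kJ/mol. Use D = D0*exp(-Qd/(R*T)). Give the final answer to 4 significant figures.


D = D0 * exp(-Qd / (R*T))
T = 609.15 K
D = 8.3698e-04 * exp(-269e3 / (8.314 * 609.15))
D = 7.163e-27 m^2/s


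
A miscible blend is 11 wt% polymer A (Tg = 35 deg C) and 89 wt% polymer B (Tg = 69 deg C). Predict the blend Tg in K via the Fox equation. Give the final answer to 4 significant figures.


1/Tg = w1/Tg1 + w2/Tg2 (in Kelvin)
Tg1 = 308.15 K, Tg2 = 342.15 K
1/Tg = 0.11/308.15 + 0.89/342.15
Tg = 338 K


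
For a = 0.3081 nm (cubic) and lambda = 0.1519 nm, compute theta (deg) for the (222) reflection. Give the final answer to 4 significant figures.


d = a / sqrt(h^2+k^2+l^2)
d = 0.3081 / sqrt(12) = 0.0889408 nm
lambda = 2*d*sin(theta)  =>  sin(theta) = lambda / (2*d)
sin(theta) = 0.1519 / (2 * 0.0889408) = 0.853939
theta = 58.64 deg


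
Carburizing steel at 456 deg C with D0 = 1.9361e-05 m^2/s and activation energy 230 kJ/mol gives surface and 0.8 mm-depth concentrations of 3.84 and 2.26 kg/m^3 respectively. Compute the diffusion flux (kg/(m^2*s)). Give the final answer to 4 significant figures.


Step 1: D = D0 * exp(-Qd/(R*T))
T = 456 + 273.15 = 729.15 K
D = 1.9361e-05 * exp(-230e3 / (8.314 * 729.15)) = 6.45146e-22 m^2/s
Step 2: J = D * (C1 - C2) / dx
J = 6.45146e-22 * (3.84 - 2.26) / 8e-04
J = 1.274e-18 kg/(m^2*s)


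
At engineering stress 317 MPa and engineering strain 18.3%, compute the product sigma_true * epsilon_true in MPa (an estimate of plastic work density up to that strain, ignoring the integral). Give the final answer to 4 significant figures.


sigma_true = sigma_eng * (1 + epsilon_eng)
sigma_true = 317 * (1 + 0.183) = 375.011 MPa
epsilon_true = ln(1 + epsilon_eng)
epsilon_true = ln(1 + 0.183) = 0.168054
sigma_true * epsilon_true = 375.011 * 0.168054 = 63.02 MPa


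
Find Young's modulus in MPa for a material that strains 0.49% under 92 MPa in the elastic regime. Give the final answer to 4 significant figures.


E = sigma / epsilon
epsilon = 0.49% = 4.9e-03
E = 92 / 4.9e-03
E = 18780 MPa


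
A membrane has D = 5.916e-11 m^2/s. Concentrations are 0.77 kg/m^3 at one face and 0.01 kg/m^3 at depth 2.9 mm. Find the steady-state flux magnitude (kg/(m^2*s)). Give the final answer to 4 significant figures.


J = -D * (dC/dx) = D * (C1 - C2) / dx
J = 5.916e-11 * (0.77 - 0.01) / 2.9e-03
J = 1.55e-08 kg/(m^2*s)


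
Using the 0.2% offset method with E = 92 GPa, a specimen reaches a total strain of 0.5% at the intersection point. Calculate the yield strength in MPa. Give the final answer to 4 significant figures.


Offset strain = 0.002
Elastic strain at yield = total_strain - offset = 5e-03 - 0.002 = 3e-03
sigma_y = E * elastic_strain = 92000 * 3e-03
sigma_y = 276 MPa


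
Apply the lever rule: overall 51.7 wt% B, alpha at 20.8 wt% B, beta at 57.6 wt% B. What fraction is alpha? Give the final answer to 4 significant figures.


f_alpha = (C_beta - C0) / (C_beta - C_alpha)
f_alpha = (57.6 - 51.7) / (57.6 - 20.8)
f_alpha = 0.1603


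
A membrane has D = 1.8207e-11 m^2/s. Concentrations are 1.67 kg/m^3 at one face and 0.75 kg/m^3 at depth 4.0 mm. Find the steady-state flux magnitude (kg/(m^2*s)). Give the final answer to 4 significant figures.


J = -D * (dC/dx) = D * (C1 - C2) / dx
J = 1.8207e-11 * (1.67 - 0.75) / 4e-03
J = 4.188e-09 kg/(m^2*s)


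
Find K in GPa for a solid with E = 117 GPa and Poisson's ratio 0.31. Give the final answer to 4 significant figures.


K = E / (3*(1-2*nu))
K = 117 / (3*(1-2*0.31))
K = 102.6 GPa


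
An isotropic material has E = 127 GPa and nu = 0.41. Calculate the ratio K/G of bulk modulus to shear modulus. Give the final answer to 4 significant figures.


G = E / (2*(1+nu))
G = 127 / (2*(1+0.41)) = 45.0355 GPa
K = E / (3*(1-2*nu))
K = 127 / (3*(1-2*0.41)) = 235.185 GPa
K/G = 235.185 / 45.0355 = 5.222


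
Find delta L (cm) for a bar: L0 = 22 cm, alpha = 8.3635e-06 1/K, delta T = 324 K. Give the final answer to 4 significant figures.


dL = L0 * alpha * dT
dL = 22 * 8.3635e-06 * 324
dL = 0.05962 cm


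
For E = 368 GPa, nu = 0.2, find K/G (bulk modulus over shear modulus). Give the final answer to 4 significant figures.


G = E / (2*(1+nu))
G = 368 / (2*(1+0.2)) = 153.333 GPa
K = E / (3*(1-2*nu))
K = 368 / (3*(1-2*0.2)) = 204.444 GPa
K/G = 204.444 / 153.333 = 1.333


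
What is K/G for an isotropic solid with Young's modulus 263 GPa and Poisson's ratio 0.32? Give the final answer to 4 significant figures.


G = E / (2*(1+nu))
G = 263 / (2*(1+0.32)) = 99.6212 GPa
K = E / (3*(1-2*nu))
K = 263 / (3*(1-2*0.32)) = 243.519 GPa
K/G = 243.519 / 99.6212 = 2.444


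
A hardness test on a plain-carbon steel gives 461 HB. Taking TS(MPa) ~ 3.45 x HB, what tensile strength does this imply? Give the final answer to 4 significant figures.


TS (MPa) = 3.45 * HB
TS = 3.45 * 461
TS = 1590 MPa


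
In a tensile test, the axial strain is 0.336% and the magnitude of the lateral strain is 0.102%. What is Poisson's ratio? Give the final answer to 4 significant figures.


nu = -epsilon_lat / epsilon_axial
Lateral strain is contraction (negative), so using magnitudes:
nu = 0.102 / 0.336
nu = 0.3036


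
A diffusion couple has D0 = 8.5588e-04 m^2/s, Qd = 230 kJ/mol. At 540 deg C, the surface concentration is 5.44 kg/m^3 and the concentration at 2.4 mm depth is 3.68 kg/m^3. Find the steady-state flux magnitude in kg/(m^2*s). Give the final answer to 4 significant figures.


Step 1: D = D0 * exp(-Qd/(R*T))
T = 540 + 273.15 = 813.15 K
D = 8.5588e-04 * exp(-230e3 / (8.314 * 813.15)) = 1.43641e-18 m^2/s
Step 2: J = D * (C1 - C2) / dx
J = 1.43641e-18 * (5.44 - 3.68) / 2.4e-03
J = 1.053e-15 kg/(m^2*s)


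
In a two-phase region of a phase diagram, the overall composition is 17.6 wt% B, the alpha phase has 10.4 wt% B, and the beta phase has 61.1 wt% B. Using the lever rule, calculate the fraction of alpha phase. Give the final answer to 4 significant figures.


f_alpha = (C_beta - C0) / (C_beta - C_alpha)
f_alpha = (61.1 - 17.6) / (61.1 - 10.4)
f_alpha = 0.858


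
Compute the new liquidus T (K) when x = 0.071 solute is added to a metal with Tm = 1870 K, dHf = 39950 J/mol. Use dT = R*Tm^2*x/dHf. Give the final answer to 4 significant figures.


dT = R*Tm^2*x / dHf
dT = 8.314 * 1870^2 * 0.071 / 39950
dT = 51.6696 K
T_new = 1870 - 51.6696 = 1818 K


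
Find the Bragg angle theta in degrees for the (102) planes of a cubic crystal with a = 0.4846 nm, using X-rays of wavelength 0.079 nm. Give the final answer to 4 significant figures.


d = a / sqrt(h^2+k^2+l^2)
d = 0.4846 / sqrt(5) = 0.21672 nm
lambda = 2*d*sin(theta)  =>  sin(theta) = lambda / (2*d)
sin(theta) = 0.079 / (2 * 0.21672) = 0.182263
theta = 10.5 deg


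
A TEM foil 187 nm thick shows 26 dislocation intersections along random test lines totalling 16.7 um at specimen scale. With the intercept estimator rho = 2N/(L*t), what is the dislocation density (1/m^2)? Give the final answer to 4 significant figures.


rho = 2N / (L * t)
L = 16.7 um = 1.67e-05 m, t = 187 nm = 1.87e-07 m
rho = 2 * 26 / (1.67e-05 * 1.87e-07)
rho = 1.665e+13 1/m^2


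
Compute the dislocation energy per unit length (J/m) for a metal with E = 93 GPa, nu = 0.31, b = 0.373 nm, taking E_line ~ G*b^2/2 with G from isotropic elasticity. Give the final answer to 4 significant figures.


Step 1: G = E / (2*(1+nu))
G = 93 / (2*(1+0.31)) = 35.4962 GPa = 3.54962e+10 Pa
Step 2: E_line = G*b^2/2
b = 0.373 nm = 3.73e-10 m
E_line = 0.5 * 3.54962e+10 * (3.73e-10)^2 = 2.469e-09 J/m


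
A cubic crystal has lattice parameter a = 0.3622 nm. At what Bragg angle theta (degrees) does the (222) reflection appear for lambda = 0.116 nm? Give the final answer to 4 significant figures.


d = a / sqrt(h^2+k^2+l^2)
d = 0.3622 / sqrt(12) = 0.104558 nm
lambda = 2*d*sin(theta)  =>  sin(theta) = lambda / (2*d)
sin(theta) = 0.116 / (2 * 0.104558) = 0.554715
theta = 33.69 deg


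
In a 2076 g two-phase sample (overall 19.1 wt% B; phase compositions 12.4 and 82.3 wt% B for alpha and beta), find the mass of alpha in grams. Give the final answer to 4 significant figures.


f_alpha = (C_beta - C0) / (C_beta - C_alpha)
f_alpha = (82.3 - 19.1) / (82.3 - 12.4) = 0.904149
m_alpha = f_alpha * m_total = 0.904149 * 2076 = 1877 g


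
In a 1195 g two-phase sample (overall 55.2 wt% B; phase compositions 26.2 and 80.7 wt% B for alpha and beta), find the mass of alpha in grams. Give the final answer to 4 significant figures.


f_alpha = (C_beta - C0) / (C_beta - C_alpha)
f_alpha = (80.7 - 55.2) / (80.7 - 26.2) = 0.46789
m_alpha = f_alpha * m_total = 0.46789 * 1195 = 559.1 g


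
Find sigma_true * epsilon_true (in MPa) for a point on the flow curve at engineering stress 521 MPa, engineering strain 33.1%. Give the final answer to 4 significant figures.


sigma_true = sigma_eng * (1 + epsilon_eng)
sigma_true = 521 * (1 + 0.331) = 693.451 MPa
epsilon_true = ln(1 + epsilon_eng)
epsilon_true = ln(1 + 0.331) = 0.285931
sigma_true * epsilon_true = 693.451 * 0.285931 = 198.3 MPa


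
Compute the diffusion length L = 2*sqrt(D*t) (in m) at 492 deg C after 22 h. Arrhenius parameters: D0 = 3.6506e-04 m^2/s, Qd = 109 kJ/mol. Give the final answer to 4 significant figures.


Step 1: D = D0 * exp(-Qd/(R*T))
T = 765.15 K
D = 3.6506e-04 * exp(-109e3 / (8.314 * 765.15)) = 1.32121e-11 m^2/s
Step 2: L = 2*sqrt(D*t)
t = 22 h = 79200 s
L = 2*sqrt(1.32121e-11 * 79200) = 2.046e-03 m


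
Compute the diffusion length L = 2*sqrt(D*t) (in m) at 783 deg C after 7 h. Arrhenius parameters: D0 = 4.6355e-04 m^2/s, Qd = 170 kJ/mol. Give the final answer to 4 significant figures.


Step 1: D = D0 * exp(-Qd/(R*T))
T = 1056.15 K
D = 4.6355e-04 * exp(-170e3 / (8.314 * 1056.15)) = 1.81135e-12 m^2/s
Step 2: L = 2*sqrt(D*t)
t = 7 h = 25200 s
L = 2*sqrt(1.81135e-12 * 25200) = 4.273e-04 m


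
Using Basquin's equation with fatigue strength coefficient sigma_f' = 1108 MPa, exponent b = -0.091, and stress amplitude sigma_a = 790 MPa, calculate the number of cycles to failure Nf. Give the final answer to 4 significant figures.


sigma_a = sigma_f' * (2*Nf)^b
2*Nf = (sigma_a / sigma_f')^(1/b)
2*Nf = (790 / 1108)^(1/-0.091)
2*Nf = 41.1552
Nf = 20.58 cycles


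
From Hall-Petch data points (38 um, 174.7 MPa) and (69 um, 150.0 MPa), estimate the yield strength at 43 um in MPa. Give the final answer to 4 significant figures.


sigma_y = sigma0 + k / sqrt(d)
1/sqrt(d1) = 1/sqrt(3.8e-05) = 162.221;  1/sqrt(d2) = 120.386
k = (sigma1 - sigma2) / (1/sqrt(d1) - 1/sqrt(d2)) = (174.7 - 150.0) / (162.221 - 120.386) = 0.590407 MPa*m^0.5
sigma0 = sigma1 - k/sqrt(d1) = 174.7 - 0.590407*162.221 = 78.9234 MPa
sigma_y(d3) = 78.9234 + 0.590407 / sqrt(4.3e-05) = 169 MPa


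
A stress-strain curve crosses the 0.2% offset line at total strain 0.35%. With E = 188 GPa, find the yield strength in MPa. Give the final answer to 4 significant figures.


Offset strain = 0.002
Elastic strain at yield = total_strain - offset = 3.5e-03 - 0.002 = 1.5e-03
sigma_y = E * elastic_strain = 188000 * 1.5e-03
sigma_y = 282 MPa


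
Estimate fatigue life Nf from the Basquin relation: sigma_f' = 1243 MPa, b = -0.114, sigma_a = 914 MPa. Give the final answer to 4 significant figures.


sigma_a = sigma_f' * (2*Nf)^b
2*Nf = (sigma_a / sigma_f')^(1/b)
2*Nf = (914 / 1243)^(1/-0.114)
2*Nf = 14.8344
Nf = 7.417 cycles


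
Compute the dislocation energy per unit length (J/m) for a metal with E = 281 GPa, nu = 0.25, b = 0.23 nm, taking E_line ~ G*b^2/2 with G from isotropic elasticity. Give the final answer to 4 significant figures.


Step 1: G = E / (2*(1+nu))
G = 281 / (2*(1+0.25)) = 112.4 GPa = 1.124e+11 Pa
Step 2: E_line = G*b^2/2
b = 0.23 nm = 2.3e-10 m
E_line = 0.5 * 1.124e+11 * (2.3e-10)^2 = 2.973e-09 J/m


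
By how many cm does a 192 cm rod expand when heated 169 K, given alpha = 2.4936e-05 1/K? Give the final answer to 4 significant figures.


dL = L0 * alpha * dT
dL = 192 * 2.4936e-05 * 169
dL = 0.8091 cm


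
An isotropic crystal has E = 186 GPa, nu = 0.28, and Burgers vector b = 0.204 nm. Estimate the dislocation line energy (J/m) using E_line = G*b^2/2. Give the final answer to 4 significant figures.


Step 1: G = E / (2*(1+nu))
G = 186 / (2*(1+0.28)) = 72.6563 GPa = 7.26563e+10 Pa
Step 2: E_line = G*b^2/2
b = 0.204 nm = 2.04e-10 m
E_line = 0.5 * 7.26563e+10 * (2.04e-10)^2 = 1.512e-09 J/m


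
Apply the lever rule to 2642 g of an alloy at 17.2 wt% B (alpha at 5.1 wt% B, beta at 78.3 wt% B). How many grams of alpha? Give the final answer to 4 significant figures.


f_alpha = (C_beta - C0) / (C_beta - C_alpha)
f_alpha = (78.3 - 17.2) / (78.3 - 5.1) = 0.834699
m_alpha = f_alpha * m_total = 0.834699 * 2642 = 2205 g


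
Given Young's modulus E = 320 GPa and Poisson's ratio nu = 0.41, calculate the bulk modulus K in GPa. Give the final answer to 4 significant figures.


K = E / (3*(1-2*nu))
K = 320 / (3*(1-2*0.41))
K = 592.6 GPa


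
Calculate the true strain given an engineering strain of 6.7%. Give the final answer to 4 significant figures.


epsilon_true = ln(1 + epsilon_eng)
epsilon_true = ln(1 + 0.067)
epsilon_true = 0.06485


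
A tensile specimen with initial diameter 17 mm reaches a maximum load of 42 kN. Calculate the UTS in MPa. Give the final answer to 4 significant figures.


A0 = pi*(d/2)^2 = pi*(17/2)^2 = 226.98 mm^2
UTS = F_max / A0 = 42*1000 / 226.98
UTS = 185 MPa


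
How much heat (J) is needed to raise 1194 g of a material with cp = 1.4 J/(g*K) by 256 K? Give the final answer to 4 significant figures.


Q = m * cp * dT
Q = 1194 * 1.4 * 256
Q = 427900 J


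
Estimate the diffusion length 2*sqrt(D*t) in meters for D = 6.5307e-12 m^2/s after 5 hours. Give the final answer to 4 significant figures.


t = 5 hr = 18000 s
Diffusion length = 2*sqrt(D*t)
= 2*sqrt(6.5307e-12 * 18000)
= 6.857e-04 m


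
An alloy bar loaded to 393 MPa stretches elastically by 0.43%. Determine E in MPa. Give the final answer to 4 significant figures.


E = sigma / epsilon
epsilon = 0.43% = 4.3e-03
E = 393 / 4.3e-03
E = 91400 MPa


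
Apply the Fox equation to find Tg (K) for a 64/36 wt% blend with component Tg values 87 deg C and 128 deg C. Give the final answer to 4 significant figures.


1/Tg = w1/Tg1 + w2/Tg2 (in Kelvin)
Tg1 = 360.15 K, Tg2 = 401.15 K
1/Tg = 0.64/360.15 + 0.36/401.15
Tg = 373.9 K


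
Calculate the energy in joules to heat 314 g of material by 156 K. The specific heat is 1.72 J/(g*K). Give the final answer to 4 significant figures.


Q = m * cp * dT
Q = 314 * 1.72 * 156
Q = 84250 J


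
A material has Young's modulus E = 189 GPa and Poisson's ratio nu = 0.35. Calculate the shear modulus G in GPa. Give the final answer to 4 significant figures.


G = E / (2*(1+nu))
G = 189 / (2*(1+0.35))
G = 70 GPa


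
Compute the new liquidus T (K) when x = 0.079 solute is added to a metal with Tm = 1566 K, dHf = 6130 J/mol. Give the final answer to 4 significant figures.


dT = R*Tm^2*x / dHf
dT = 8.314 * 1566^2 * 0.079 / 6130
dT = 262.761 K
T_new = 1566 - 262.761 = 1303 K


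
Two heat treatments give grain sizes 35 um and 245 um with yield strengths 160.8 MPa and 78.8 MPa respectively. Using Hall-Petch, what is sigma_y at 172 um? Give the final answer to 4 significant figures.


sigma_y = sigma0 + k / sqrt(d)
1/sqrt(d1) = 1/sqrt(3.5e-05) = 169.031;  1/sqrt(d2) = 63.8877
k = (sigma1 - sigma2) / (1/sqrt(d1) - 1/sqrt(d2)) = (160.8 - 78.8) / (169.031 - 63.8877) = 0.779889 MPa*m^0.5
sigma0 = sigma1 - k/sqrt(d1) = 160.8 - 0.779889*169.031 = 28.9747 MPa
sigma_y(d3) = 28.9747 + 0.779889 / sqrt(1.72e-04) = 88.44 MPa


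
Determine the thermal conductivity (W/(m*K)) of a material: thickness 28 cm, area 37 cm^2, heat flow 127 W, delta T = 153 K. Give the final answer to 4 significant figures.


k = Q*L / (A*dT)
L = 0.28 m, A = 3.7e-03 m^2
k = 127 * 0.28 / (3.7e-03 * 153)
k = 62.82 W/(m*K)


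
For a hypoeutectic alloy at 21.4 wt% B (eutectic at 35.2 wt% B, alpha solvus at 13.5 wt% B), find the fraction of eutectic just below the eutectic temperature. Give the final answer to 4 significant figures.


f_primary = (C_e - C0) / (C_e - C_alpha_max)
f_primary = (35.2 - 21.4) / (35.2 - 13.5)
f_primary = 0.635945
f_eutectic = 1 - 0.635945 = 0.3641


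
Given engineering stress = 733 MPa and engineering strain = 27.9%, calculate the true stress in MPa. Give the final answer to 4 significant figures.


sigma_true = sigma_eng * (1 + epsilon_eng)
sigma_true = 733 * (1 + 0.279)
sigma_true = 937.5 MPa


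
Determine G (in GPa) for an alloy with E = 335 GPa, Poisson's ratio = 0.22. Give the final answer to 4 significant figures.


G = E / (2*(1+nu))
G = 335 / (2*(1+0.22))
G = 137.3 GPa


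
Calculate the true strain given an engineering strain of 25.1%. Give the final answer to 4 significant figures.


epsilon_true = ln(1 + epsilon_eng)
epsilon_true = ln(1 + 0.251)
epsilon_true = 0.2239


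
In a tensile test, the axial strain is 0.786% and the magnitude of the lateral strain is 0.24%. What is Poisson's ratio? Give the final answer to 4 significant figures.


nu = -epsilon_lat / epsilon_axial
Lateral strain is contraction (negative), so using magnitudes:
nu = 0.24 / 0.786
nu = 0.3053


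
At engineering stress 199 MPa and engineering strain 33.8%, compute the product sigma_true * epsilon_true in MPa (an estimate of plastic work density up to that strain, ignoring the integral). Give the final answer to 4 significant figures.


sigma_true = sigma_eng * (1 + epsilon_eng)
sigma_true = 199 * (1 + 0.338) = 266.262 MPa
epsilon_true = ln(1 + epsilon_eng)
epsilon_true = ln(1 + 0.338) = 0.291176
sigma_true * epsilon_true = 266.262 * 0.291176 = 77.53 MPa


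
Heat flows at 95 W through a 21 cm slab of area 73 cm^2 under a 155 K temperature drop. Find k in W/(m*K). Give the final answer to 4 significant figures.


k = Q*L / (A*dT)
L = 0.21 m, A = 7.3e-03 m^2
k = 95 * 0.21 / (7.3e-03 * 155)
k = 17.63 W/(m*K)


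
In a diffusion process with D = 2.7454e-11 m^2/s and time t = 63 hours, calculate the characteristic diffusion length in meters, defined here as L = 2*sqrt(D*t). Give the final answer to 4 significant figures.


t = 63 hr = 226800 s
Diffusion length = 2*sqrt(D*t)
= 2*sqrt(2.7454e-11 * 226800)
= 4.991e-03 m


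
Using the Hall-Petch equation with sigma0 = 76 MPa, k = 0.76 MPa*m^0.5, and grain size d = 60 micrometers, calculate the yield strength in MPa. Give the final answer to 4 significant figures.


sigma_y = sigma0 + k / sqrt(d)
d = 60 um = 6e-05 m
sigma_y = 76 + 0.76 / sqrt(6e-05)
sigma_y = 174.1 MPa


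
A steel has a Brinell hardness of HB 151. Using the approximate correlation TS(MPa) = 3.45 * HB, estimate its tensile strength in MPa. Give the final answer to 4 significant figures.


TS (MPa) = 3.45 * HB
TS = 3.45 * 151
TS = 521 MPa


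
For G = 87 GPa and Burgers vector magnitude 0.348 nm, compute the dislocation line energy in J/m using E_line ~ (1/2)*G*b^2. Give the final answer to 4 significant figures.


E = G*b^2/2
b = 0.348 nm = 3.48e-10 m
G = 87 GPa = 8.7e+10 Pa
E = 0.5 * 8.7e+10 * (3.48e-10)^2
E = 5.268e-09 J/m


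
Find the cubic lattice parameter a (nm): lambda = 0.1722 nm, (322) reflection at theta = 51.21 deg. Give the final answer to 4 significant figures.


d = lambda / (2*sin(theta))
d = 0.1722 / (2*sin(51.21 deg))
d = 0.110463 nm
a = d * sqrt(h^2+k^2+l^2) = 0.110463 * sqrt(17)
a = 0.4555 nm


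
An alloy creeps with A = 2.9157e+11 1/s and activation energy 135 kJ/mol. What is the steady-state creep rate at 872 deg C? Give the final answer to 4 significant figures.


rate = A * exp(-Q / (R*T))
T = 872 + 273.15 = 1145.15 K
rate = 2.9157e+11 * exp(-135e3 / (8.314 * 1145.15))
rate = 202600 1/s


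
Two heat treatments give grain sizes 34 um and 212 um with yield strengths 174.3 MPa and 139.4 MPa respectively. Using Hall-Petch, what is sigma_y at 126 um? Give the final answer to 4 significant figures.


sigma_y = sigma0 + k / sqrt(d)
1/sqrt(d1) = 1/sqrt(3.4e-05) = 171.499;  1/sqrt(d2) = 68.6803
k = (sigma1 - sigma2) / (1/sqrt(d1) - 1/sqrt(d2)) = (174.3 - 139.4) / (171.499 - 68.6803) = 0.339434 MPa*m^0.5
sigma0 = sigma1 - k/sqrt(d1) = 174.3 - 0.339434*171.499 = 116.088 MPa
sigma_y(d3) = 116.088 + 0.339434 / sqrt(1.26e-04) = 146.3 MPa


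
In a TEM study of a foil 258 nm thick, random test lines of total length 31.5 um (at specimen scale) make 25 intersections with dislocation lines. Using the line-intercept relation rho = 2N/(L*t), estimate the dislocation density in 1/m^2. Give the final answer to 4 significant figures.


rho = 2N / (L * t)
L = 31.5 um = 3.15e-05 m, t = 258 nm = 2.58e-07 m
rho = 2 * 25 / (3.15e-05 * 2.58e-07)
rho = 6.152e+12 1/m^2


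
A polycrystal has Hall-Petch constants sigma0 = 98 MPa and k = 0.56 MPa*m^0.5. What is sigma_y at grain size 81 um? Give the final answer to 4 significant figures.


sigma_y = sigma0 + k / sqrt(d)
d = 81 um = 8.1e-05 m
sigma_y = 98 + 0.56 / sqrt(8.1e-05)
sigma_y = 160.2 MPa


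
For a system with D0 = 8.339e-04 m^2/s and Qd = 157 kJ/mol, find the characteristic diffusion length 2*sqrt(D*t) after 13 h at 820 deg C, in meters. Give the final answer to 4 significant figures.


Step 1: D = D0 * exp(-Qd/(R*T))
T = 1093.15 K
D = 8.339e-04 * exp(-157e3 / (8.314 * 1093.15)) = 2.62312e-11 m^2/s
Step 2: L = 2*sqrt(D*t)
t = 13 h = 46800 s
L = 2*sqrt(2.62312e-11 * 46800) = 2.216e-03 m


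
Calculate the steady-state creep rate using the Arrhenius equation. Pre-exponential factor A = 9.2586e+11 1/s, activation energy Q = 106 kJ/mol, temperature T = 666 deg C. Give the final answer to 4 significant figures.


rate = A * exp(-Q / (R*T))
T = 666 + 273.15 = 939.15 K
rate = 9.2586e+11 * exp(-106e3 / (8.314 * 939.15))
rate = 1.177e+06 1/s


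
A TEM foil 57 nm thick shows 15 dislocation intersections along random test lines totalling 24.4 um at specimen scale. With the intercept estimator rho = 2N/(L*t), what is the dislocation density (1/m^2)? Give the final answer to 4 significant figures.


rho = 2N / (L * t)
L = 24.4 um = 2.44e-05 m, t = 57 nm = 5.7e-08 m
rho = 2 * 15 / (2.44e-05 * 5.7e-08)
rho = 2.157e+13 1/m^2


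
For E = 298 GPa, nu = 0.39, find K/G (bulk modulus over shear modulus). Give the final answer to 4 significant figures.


G = E / (2*(1+nu))
G = 298 / (2*(1+0.39)) = 107.194 GPa
K = E / (3*(1-2*nu))
K = 298 / (3*(1-2*0.39)) = 451.515 GPa
K/G = 451.515 / 107.194 = 4.212


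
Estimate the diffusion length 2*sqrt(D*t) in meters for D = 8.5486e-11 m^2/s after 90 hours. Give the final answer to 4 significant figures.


t = 90 hr = 324000 s
Diffusion length = 2*sqrt(D*t)
= 2*sqrt(8.5486e-11 * 324000)
= 0.01053 m


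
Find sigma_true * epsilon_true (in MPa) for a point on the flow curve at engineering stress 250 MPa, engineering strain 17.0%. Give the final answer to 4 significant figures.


sigma_true = sigma_eng * (1 + epsilon_eng)
sigma_true = 250 * (1 + 0.17) = 292.5 MPa
epsilon_true = ln(1 + epsilon_eng)
epsilon_true = ln(1 + 0.17) = 0.157004
sigma_true * epsilon_true = 292.5 * 0.157004 = 45.92 MPa


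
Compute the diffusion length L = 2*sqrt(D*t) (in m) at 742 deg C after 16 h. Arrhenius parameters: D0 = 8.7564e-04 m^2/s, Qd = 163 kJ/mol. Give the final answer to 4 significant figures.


Step 1: D = D0 * exp(-Qd/(R*T))
T = 1015.15 K
D = 8.7564e-04 * exp(-163e3 / (8.314 * 1015.15)) = 3.58791e-12 m^2/s
Step 2: L = 2*sqrt(D*t)
t = 16 h = 57600 s
L = 2*sqrt(3.58791e-12 * 57600) = 9.092e-04 m


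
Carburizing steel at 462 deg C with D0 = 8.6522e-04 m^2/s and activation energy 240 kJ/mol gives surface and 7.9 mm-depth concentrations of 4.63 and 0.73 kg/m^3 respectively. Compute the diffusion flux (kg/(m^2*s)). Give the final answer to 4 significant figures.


Step 1: D = D0 * exp(-Qd/(R*T))
T = 462 + 273.15 = 735.15 K
D = 8.6522e-04 * exp(-240e3 / (8.314 * 735.15)) = 7.65212e-21 m^2/s
Step 2: J = D * (C1 - C2) / dx
J = 7.65212e-21 * (4.63 - 0.73) / 7.9e-03
J = 3.778e-18 kg/(m^2*s)


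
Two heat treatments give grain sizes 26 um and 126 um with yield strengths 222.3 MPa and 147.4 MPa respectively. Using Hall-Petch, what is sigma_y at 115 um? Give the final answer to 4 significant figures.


sigma_y = sigma0 + k / sqrt(d)
1/sqrt(d1) = 1/sqrt(2.6e-05) = 196.116;  1/sqrt(d2) = 89.0871
k = (sigma1 - sigma2) / (1/sqrt(d1) - 1/sqrt(d2)) = (222.3 - 147.4) / (196.116 - 89.0871) = 0.69981 MPa*m^0.5
sigma0 = sigma1 - k/sqrt(d1) = 222.3 - 0.69981*196.116 = 85.056 MPa
sigma_y(d3) = 85.056 + 0.69981 / sqrt(1.15e-04) = 150.3 MPa


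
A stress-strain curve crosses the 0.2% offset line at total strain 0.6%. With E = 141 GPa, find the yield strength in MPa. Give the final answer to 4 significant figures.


Offset strain = 0.002
Elastic strain at yield = total_strain - offset = 6e-03 - 0.002 = 4e-03
sigma_y = E * elastic_strain = 141000 * 4e-03
sigma_y = 564 MPa


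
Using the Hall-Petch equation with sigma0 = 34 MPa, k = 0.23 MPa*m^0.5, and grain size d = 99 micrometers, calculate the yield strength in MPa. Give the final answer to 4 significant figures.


sigma_y = sigma0 + k / sqrt(d)
d = 99 um = 9.9e-05 m
sigma_y = 34 + 0.23 / sqrt(9.9e-05)
sigma_y = 57.12 MPa


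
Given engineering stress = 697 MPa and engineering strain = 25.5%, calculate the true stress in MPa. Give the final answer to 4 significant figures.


sigma_true = sigma_eng * (1 + epsilon_eng)
sigma_true = 697 * (1 + 0.255)
sigma_true = 874.7 MPa


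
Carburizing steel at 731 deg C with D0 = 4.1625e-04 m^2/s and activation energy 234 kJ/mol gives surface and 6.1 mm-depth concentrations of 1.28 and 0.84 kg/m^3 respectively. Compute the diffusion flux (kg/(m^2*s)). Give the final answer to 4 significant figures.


Step 1: D = D0 * exp(-Qd/(R*T))
T = 731 + 273.15 = 1004.15 K
D = 4.1625e-04 * exp(-234e3 / (8.314 * 1004.15)) = 2.79592e-16 m^2/s
Step 2: J = D * (C1 - C2) / dx
J = 2.79592e-16 * (1.28 - 0.84) / 6.1e-03
J = 2.017e-14 kg/(m^2*s)


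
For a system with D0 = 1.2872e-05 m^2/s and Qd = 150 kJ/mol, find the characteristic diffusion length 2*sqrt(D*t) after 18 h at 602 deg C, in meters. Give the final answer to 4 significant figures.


Step 1: D = D0 * exp(-Qd/(R*T))
T = 875.15 K
D = 1.2872e-05 * exp(-150e3 / (8.314 * 875.15)) = 1.43334e-14 m^2/s
Step 2: L = 2*sqrt(D*t)
t = 18 h = 64800 s
L = 2*sqrt(1.43334e-14 * 64800) = 6.095e-05 m


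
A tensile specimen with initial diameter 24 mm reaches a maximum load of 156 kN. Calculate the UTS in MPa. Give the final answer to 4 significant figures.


A0 = pi*(d/2)^2 = pi*(24/2)^2 = 452.389 mm^2
UTS = F_max / A0 = 156*1000 / 452.389
UTS = 344.8 MPa


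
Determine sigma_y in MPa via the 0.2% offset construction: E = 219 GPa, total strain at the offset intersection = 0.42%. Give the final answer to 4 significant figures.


Offset strain = 0.002
Elastic strain at yield = total_strain - offset = 4.2e-03 - 0.002 = 2.2e-03
sigma_y = E * elastic_strain = 219000 * 2.2e-03
sigma_y = 481.8 MPa


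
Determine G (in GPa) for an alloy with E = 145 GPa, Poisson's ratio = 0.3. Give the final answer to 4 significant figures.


G = E / (2*(1+nu))
G = 145 / (2*(1+0.3))
G = 55.77 GPa


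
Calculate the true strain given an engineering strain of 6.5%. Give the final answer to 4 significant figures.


epsilon_true = ln(1 + epsilon_eng)
epsilon_true = ln(1 + 0.065)
epsilon_true = 0.06297


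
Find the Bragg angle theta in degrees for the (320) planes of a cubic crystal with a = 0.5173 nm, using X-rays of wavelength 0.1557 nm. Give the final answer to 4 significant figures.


d = a / sqrt(h^2+k^2+l^2)
d = 0.5173 / sqrt(13) = 0.143473 nm
lambda = 2*d*sin(theta)  =>  sin(theta) = lambda / (2*d)
sin(theta) = 0.1557 / (2 * 0.143473) = 0.54261
theta = 32.86 deg


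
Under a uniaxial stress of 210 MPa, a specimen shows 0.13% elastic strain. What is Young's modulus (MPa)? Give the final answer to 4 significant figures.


E = sigma / epsilon
epsilon = 0.13% = 1.3e-03
E = 210 / 1.3e-03
E = 161500 MPa


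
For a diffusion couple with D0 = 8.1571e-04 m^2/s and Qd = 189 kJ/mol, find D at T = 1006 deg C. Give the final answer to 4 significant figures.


D = D0 * exp(-Qd / (R*T))
T = 1279.15 K
D = 8.1571e-04 * exp(-189e3 / (8.314 * 1279.15))
D = 1.561e-11 m^2/s


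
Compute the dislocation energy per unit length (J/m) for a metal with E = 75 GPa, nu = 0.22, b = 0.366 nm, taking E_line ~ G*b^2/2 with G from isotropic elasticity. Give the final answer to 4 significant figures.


Step 1: G = E / (2*(1+nu))
G = 75 / (2*(1+0.22)) = 30.7377 GPa = 3.07377e+10 Pa
Step 2: E_line = G*b^2/2
b = 0.366 nm = 3.66e-10 m
E_line = 0.5 * 3.07377e+10 * (3.66e-10)^2 = 2.059e-09 J/m


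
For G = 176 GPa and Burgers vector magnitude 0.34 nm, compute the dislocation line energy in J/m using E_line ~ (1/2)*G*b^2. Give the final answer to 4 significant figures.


E = G*b^2/2
b = 0.34 nm = 3.4e-10 m
G = 176 GPa = 1.76e+11 Pa
E = 0.5 * 1.76e+11 * (3.4e-10)^2
E = 1.017e-08 J/m


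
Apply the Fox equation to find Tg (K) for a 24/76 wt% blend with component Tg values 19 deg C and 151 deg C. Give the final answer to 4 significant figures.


1/Tg = w1/Tg1 + w2/Tg2 (in Kelvin)
Tg1 = 292.15 K, Tg2 = 424.15 K
1/Tg = 0.24/292.15 + 0.76/424.15
Tg = 382.7 K


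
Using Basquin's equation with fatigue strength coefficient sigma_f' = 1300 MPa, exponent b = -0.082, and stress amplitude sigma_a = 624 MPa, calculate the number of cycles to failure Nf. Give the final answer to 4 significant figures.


sigma_a = sigma_f' * (2*Nf)^b
2*Nf = (sigma_a / sigma_f')^(1/b)
2*Nf = (624 / 1300)^(1/-0.082)
2*Nf = 7714.4
Nf = 3857 cycles


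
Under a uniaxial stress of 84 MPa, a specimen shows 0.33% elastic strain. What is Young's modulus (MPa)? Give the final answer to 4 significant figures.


E = sigma / epsilon
epsilon = 0.33% = 3.3e-03
E = 84 / 3.3e-03
E = 25450 MPa


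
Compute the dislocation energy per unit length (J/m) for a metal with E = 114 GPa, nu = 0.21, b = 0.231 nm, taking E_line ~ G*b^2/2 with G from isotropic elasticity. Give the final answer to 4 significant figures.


Step 1: G = E / (2*(1+nu))
G = 114 / (2*(1+0.21)) = 47.1074 GPa = 4.71074e+10 Pa
Step 2: E_line = G*b^2/2
b = 0.231 nm = 2.31e-10 m
E_line = 0.5 * 4.71074e+10 * (2.31e-10)^2 = 1.257e-09 J/m


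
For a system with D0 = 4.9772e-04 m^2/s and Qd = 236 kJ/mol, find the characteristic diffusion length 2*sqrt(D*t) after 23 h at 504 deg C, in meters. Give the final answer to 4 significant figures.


Step 1: D = D0 * exp(-Qd/(R*T))
T = 777.15 K
D = 4.9772e-04 * exp(-236e3 / (8.314 * 777.15)) = 6.82538e-20 m^2/s
Step 2: L = 2*sqrt(D*t)
t = 23 h = 82800 s
L = 2*sqrt(6.82538e-20 * 82800) = 1.504e-07 m


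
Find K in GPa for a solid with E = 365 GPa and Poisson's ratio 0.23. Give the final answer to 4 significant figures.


K = E / (3*(1-2*nu))
K = 365 / (3*(1-2*0.23))
K = 225.3 GPa


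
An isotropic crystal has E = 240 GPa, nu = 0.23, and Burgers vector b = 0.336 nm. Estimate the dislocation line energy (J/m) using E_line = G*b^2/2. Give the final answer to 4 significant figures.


Step 1: G = E / (2*(1+nu))
G = 240 / (2*(1+0.23)) = 97.561 GPa = 9.7561e+10 Pa
Step 2: E_line = G*b^2/2
b = 0.336 nm = 3.36e-10 m
E_line = 0.5 * 9.7561e+10 * (3.36e-10)^2 = 5.507e-09 J/m


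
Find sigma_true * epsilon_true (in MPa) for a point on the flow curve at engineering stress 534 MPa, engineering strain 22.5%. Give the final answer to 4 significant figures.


sigma_true = sigma_eng * (1 + epsilon_eng)
sigma_true = 534 * (1 + 0.225) = 654.15 MPa
epsilon_true = ln(1 + epsilon_eng)
epsilon_true = ln(1 + 0.225) = 0.202941
sigma_true * epsilon_true = 654.15 * 0.202941 = 132.8 MPa


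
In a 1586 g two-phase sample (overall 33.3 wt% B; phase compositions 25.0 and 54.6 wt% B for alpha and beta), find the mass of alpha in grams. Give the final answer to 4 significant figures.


f_alpha = (C_beta - C0) / (C_beta - C_alpha)
f_alpha = (54.6 - 33.3) / (54.6 - 25.0) = 0.719595
m_alpha = f_alpha * m_total = 0.719595 * 1586 = 1141 g


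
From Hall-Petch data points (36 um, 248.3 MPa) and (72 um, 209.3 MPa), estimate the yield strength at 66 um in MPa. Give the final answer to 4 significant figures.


sigma_y = sigma0 + k / sqrt(d)
1/sqrt(d1) = 1/sqrt(3.6e-05) = 166.667;  1/sqrt(d2) = 117.851
k = (sigma1 - sigma2) / (1/sqrt(d1) - 1/sqrt(d2)) = (248.3 - 209.3) / (166.667 - 117.851) = 0.798926 MPa*m^0.5
sigma0 = sigma1 - k/sqrt(d1) = 248.3 - 0.798926*166.667 = 115.146 MPa
sigma_y(d3) = 115.146 + 0.798926 / sqrt(6.6e-05) = 213.5 MPa


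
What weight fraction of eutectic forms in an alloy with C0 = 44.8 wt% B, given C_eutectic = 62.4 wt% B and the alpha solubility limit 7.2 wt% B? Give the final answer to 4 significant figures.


f_primary = (C_e - C0) / (C_e - C_alpha_max)
f_primary = (62.4 - 44.8) / (62.4 - 7.2)
f_primary = 0.318841
f_eutectic = 1 - 0.318841 = 0.6812


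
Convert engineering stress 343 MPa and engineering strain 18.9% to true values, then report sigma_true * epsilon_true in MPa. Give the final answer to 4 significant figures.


sigma_true = sigma_eng * (1 + epsilon_eng)
sigma_true = 343 * (1 + 0.189) = 407.827 MPa
epsilon_true = ln(1 + epsilon_eng)
epsilon_true = ln(1 + 0.189) = 0.173113
sigma_true * epsilon_true = 407.827 * 0.173113 = 70.6 MPa


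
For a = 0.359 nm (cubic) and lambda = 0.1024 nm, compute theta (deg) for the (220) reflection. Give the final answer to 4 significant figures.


d = a / sqrt(h^2+k^2+l^2)
d = 0.359 / sqrt(8) = 0.126926 nm
lambda = 2*d*sin(theta)  =>  sin(theta) = lambda / (2*d)
sin(theta) = 0.1024 / (2 * 0.126926) = 0.403386
theta = 23.79 deg


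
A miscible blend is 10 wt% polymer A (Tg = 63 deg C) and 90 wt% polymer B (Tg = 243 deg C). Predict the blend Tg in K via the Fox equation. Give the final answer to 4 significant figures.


1/Tg = w1/Tg1 + w2/Tg2 (in Kelvin)
Tg1 = 336.15 K, Tg2 = 516.15 K
1/Tg = 0.1/336.15 + 0.9/516.15
Tg = 489.9 K


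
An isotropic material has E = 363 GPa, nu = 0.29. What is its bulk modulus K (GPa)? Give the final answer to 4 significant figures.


K = E / (3*(1-2*nu))
K = 363 / (3*(1-2*0.29))
K = 288.1 GPa


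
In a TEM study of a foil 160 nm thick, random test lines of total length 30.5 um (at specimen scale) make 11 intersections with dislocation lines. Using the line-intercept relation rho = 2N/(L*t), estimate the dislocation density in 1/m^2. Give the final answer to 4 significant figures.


rho = 2N / (L * t)
L = 30.5 um = 3.05e-05 m, t = 160 nm = 1.6e-07 m
rho = 2 * 11 / (3.05e-05 * 1.6e-07)
rho = 4.508e+12 1/m^2


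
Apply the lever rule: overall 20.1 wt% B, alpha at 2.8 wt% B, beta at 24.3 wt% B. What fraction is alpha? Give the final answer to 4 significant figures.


f_alpha = (C_beta - C0) / (C_beta - C_alpha)
f_alpha = (24.3 - 20.1) / (24.3 - 2.8)
f_alpha = 0.1953


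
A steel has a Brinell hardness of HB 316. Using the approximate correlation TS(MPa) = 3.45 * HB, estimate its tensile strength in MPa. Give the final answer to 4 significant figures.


TS (MPa) = 3.45 * HB
TS = 3.45 * 316
TS = 1090 MPa


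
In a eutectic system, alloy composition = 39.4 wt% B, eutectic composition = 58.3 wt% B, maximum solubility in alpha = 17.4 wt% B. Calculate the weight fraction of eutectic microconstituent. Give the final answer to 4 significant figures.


f_primary = (C_e - C0) / (C_e - C_alpha_max)
f_primary = (58.3 - 39.4) / (58.3 - 17.4)
f_primary = 0.462103
f_eutectic = 1 - 0.462103 = 0.5379


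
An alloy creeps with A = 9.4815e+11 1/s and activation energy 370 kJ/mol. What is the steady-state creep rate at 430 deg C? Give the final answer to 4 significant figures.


rate = A * exp(-Q / (R*T))
T = 430 + 273.15 = 703.15 K
rate = 9.4815e+11 * exp(-370e3 / (8.314 * 703.15))
rate = 3.089e-16 1/s


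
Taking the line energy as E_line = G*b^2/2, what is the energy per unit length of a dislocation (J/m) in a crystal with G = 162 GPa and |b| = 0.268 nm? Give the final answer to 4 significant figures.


E = G*b^2/2
b = 0.268 nm = 2.68e-10 m
G = 162 GPa = 1.62e+11 Pa
E = 0.5 * 1.62e+11 * (2.68e-10)^2
E = 5.818e-09 J/m


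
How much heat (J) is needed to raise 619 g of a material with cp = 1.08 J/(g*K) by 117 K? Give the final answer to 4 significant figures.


Q = m * cp * dT
Q = 619 * 1.08 * 117
Q = 78220 J


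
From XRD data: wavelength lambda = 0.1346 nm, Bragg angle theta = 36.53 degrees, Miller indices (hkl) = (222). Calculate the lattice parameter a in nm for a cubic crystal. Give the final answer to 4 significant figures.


d = lambda / (2*sin(theta))
d = 0.1346 / (2*sin(36.53 deg))
d = 0.113063 nm
a = d * sqrt(h^2+k^2+l^2) = 0.113063 * sqrt(12)
a = 0.3917 nm


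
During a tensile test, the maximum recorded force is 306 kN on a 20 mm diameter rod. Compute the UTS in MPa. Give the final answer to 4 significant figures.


A0 = pi*(d/2)^2 = pi*(20/2)^2 = 314.159 mm^2
UTS = F_max / A0 = 306*1000 / 314.159
UTS = 974 MPa


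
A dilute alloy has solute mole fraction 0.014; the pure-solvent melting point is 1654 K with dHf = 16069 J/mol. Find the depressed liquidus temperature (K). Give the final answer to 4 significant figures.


dT = R*Tm^2*x / dHf
dT = 8.314 * 1654^2 * 0.014 / 16069
dT = 19.8162 K
T_new = 1654 - 19.8162 = 1634 K


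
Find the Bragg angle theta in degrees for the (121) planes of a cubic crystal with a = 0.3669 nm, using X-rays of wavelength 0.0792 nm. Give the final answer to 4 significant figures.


d = a / sqrt(h^2+k^2+l^2)
d = 0.3669 / sqrt(6) = 0.149786 nm
lambda = 2*d*sin(theta)  =>  sin(theta) = lambda / (2*d)
sin(theta) = 0.0792 / (2 * 0.149786) = 0.264377
theta = 15.33 deg
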